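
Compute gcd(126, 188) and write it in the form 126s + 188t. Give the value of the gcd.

Euclidean algorithm:
188 = 1·126 + 62
126 = 2·62 + 2
62 = 31·2 + 0
gcd(126, 188) = 2.
Express as a combination:
2 = 126 − 2·62
2 = −2·188 + 3·126
So 2 = (-2)·188 + (3)·126.

2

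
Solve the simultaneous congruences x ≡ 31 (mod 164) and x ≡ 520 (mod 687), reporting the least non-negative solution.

36931

Write x = 31 + 164·k. Then 164·k ≡ 520 − 31 ≡ 489 (mod 687).
Need 164⁻¹ mod 687. Extended Euclid on (687, 164):
687 = 4*164 + 31
164 = 5*31 + 9
31 = 3*9 + 4
9 = 2*4 + 1
4 = 4*1 + 0
Back-substitute:
1 = 9 − 2·4
1 = −2·31 + 7·9
1 = 7·164 − 37·31
1 = −37·687 + 155·164
164⁻¹ ≡ 155 (mod 687), so k ≡ 155·489 ≡ 225 (mod 687).
x = 31 + 164·225 = 36931.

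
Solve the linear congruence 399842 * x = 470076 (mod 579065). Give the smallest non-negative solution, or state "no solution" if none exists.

First find gcd(399842, 579065):
579065 = 1*399842 + 179223
399842 = 2*179223 + 41396
179223 = 4*41396 + 13639
41396 = 3*13639 + 479
13639 = 28*479 + 227
479 = 2*227 + 25
227 = 9*25 + 2
25 = 12*2 + 1
2 = 2*1 + 0
gcd = 1, so a unique solution mod 579065 exists.
Back-substitute for the Bézout coefficients:
1 = 25 − 12·2
1 = −12·227 + 109·25
1 = 109·479 − 230·227
1 = −230·13639 + 6549·479
1 = 6549·41396 − 19877·13639
1 = −19877·179223 + 86057·41396
1 = 86057·399842 − 191991·179223
1 = −191991·579065 + 278048·399842
So 399842·(278048) ≡ 1 (mod 579065), giving 399842⁻¹ ≡ 278048.
x ≡ 399842⁻¹·470076 ≡ 278048·470076 ≡ 35173 (mod 579065).

35173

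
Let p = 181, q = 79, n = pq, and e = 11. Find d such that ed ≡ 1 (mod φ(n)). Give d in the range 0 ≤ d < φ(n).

10211

φ(n) = (p−1)(q−1) = 180·78 = 14040.
Need d with 11·d ≡ 1 (mod 14040). Apply the extended Euclidean algorithm:
14040 = 1276*11 + 4
11 = 2*4 + 3
4 = 1*3 + 1
3 = 3*1 + 0
Back-substitute:
1 = 4 − 3
1 = −11 + 3·4
1 = 3·14040 − 3829·11
So 11·(-3829) ≡ 1 (mod 14040), hence d ≡ -3829 ≡ 10211 (mod 14040).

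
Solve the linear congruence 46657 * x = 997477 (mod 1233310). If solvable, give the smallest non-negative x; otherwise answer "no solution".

39751

First find gcd(46657, 1233310):
1233310 = 26×46657 + 20228
46657 = 2×20228 + 6201
20228 = 3×6201 + 1625
6201 = 3×1625 + 1326
1625 = 1×1326 + 299
1326 = 4×299 + 130
299 = 2×130 + 39
130 = 3×39 + 13
39 = 3×13 + 0
gcd = 13 and 13 | 997477, so solutions exist. Divide through by 13: 3589x ≡ 76729 (mod 94870).
Now find 3589⁻¹ mod 94870:
94870 = 26×3589 + 1556
3589 = 2×1556 + 477
1556 = 3×477 + 125
477 = 3×125 + 102
125 = 1×102 + 23
102 = 4×23 + 10
23 = 2×10 + 3
10 = 3×3 + 1
3 = 3×1 + 0
Back-substitute:
1 = 10 − 3·3
1 = −3·23 + 7·10
1 = 7·102 − 31·23
1 = −31·125 + 38·102
1 = 38·477 − 145·125
1 = −145·1556 + 473·477
1 = 473·3589 − 1091·1556
1 = −1091·94870 + 28839·3589
So 3589⁻¹ ≡ 28839 (mod 94870).
Then x ≡ 28839·76729 ≡ 39751 (mod 94870); the smallest non-negative solution is x = 39751.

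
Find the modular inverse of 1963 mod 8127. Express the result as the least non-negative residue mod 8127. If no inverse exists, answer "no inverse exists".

Apply the Euclidean algorithm to 8127 and 1963:
8127 = 4·1963 + 275
1963 = 7·275 + 38
275 = 7·38 + 9
38 = 4·9 + 2
9 = 4·2 + 1
2 = 2·1 + 0
gcd = 1, so the inverse exists. Back-substitute:
1 = 9 − 4·2
1 = −4·38 + 17·9
1 = 17·275 − 123·38
1 = −123·1963 + 878·275
1 = 878·8127 − 3635·1963
Thus 1963·(-3635) ≡ 1 (mod 8127); reducing, -3635 mod 8127 = 4492.

4492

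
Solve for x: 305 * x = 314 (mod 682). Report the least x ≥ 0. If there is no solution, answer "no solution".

86

First find gcd(305, 682):
682 = 2×305 + 72
305 = 4×72 + 17
72 = 4×17 + 4
17 = 4×4 + 1
4 = 4×1 + 0
gcd = 1, so a unique solution mod 682 exists.
Back-substitute for the Bézout coefficients:
1 = 17 − 4·4
1 = −4·72 + 17·17
1 = 17·305 − 72·72
1 = −72·682 + 161·305
So 305·(161) ≡ 1 (mod 682), giving 305⁻¹ ≡ 161.
x ≡ 305⁻¹·314 ≡ 161·314 ≡ 86 (mod 682).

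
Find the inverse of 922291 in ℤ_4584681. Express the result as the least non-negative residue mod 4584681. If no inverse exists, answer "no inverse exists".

4287586

Run Euclid on (4584681, 922291):
4584681 = 4·922291 + 895517
922291 = 1·895517 + 26774
895517 = 33·26774 + 11975
26774 = 2·11975 + 2824
11975 = 4·2824 + 679
2824 = 4·679 + 108
679 = 6·108 + 31
108 = 3·31 + 15
31 = 2·15 + 1
15 = 15·1 + 0
gcd = 1, so the inverse exists. Back-substitute:
1 = 31 − 2·15
1 = −2·108 + 7·31
1 = 7·679 − 44·108
1 = −44·2824 + 183·679
1 = 183·11975 − 776·2824
1 = −776·26774 + 1735·11975
1 = 1735·895517 − 58031·26774
1 = −58031·922291 + 59766·895517
1 = 59766·4584681 − 297095·922291
Hence 922291⁻¹ ≡ -297095 ≡ 4287586 (mod 4584681).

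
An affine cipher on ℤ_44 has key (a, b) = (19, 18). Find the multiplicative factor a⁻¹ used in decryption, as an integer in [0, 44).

7

Run Euclid on (44, 19):
44 = 2×19 + 6
19 = 3×6 + 1
6 = 6×1 + 0
The gcd is 1. Working backward:
1 = 19 − 3·6
1 = −3·44 + 7·19
So 19·7 ≡ 1 (mod 44).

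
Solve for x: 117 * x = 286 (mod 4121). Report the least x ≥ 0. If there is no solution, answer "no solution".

First find gcd(117, 4121):
4121 = 35*117 + 26
117 = 4*26 + 13
26 = 2*13 + 0
gcd = 13 and 13 | 286, so solutions exist. Divide through by 13: 9x ≡ 22 (mod 317).
Now find 9⁻¹ mod 317:
317 = 35×9 + 2
9 = 4×2 + 1
2 = 2×1 + 0
Back-substitute:
1 = 9 − 4·2
1 = −4·317 + 141·9
So 9⁻¹ ≡ 141 (mod 317).
Then x ≡ 141·22 ≡ 249 (mod 317); the smallest non-negative solution is x = 249.

249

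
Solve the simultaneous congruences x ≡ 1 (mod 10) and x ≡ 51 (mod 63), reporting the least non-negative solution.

51

Write x = 1 + 10·k. Then 10·k ≡ 51 − 1 ≡ 50 (mod 63).
Need 10⁻¹ mod 63. Extended Euclid on (63, 10):
63 = 6×10 + 3
10 = 3×3 + 1
3 = 3×1 + 0
Back-substitute:
1 = 10 − 3·3
1 = −3·63 + 19·10
10⁻¹ ≡ 19 (mod 63), so k ≡ 19·50 ≡ 5 (mod 63).
x = 1 + 10·5 = 51.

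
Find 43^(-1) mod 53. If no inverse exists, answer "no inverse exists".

37

gcd(53, 43) by repeated division:
53 = 1·43 + 10
43 = 4·10 + 3
10 = 3·3 + 1
3 = 3·1 + 0
The gcd is 1. Working backward:
1 = 10 − 3·3
1 = −3·43 + 13·10
1 = 13·53 − 16·43
Hence 43⁻¹ ≡ -16 ≡ 37 (mod 53).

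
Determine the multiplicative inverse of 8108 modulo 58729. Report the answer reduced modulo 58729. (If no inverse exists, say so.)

Extended Euclidean algorithm:
58729 = 7·8108 + 1973
8108 = 4·1973 + 216
1973 = 9·216 + 29
216 = 7·29 + 13
29 = 2·13 + 3
13 = 4·3 + 1
3 = 3·1 + 0
The gcd is 1. Working backward:
1 = 13 − 4·3
1 = −4·29 + 9·13
1 = 9·216 − 67·29
1 = −67·1973 + 612·216
1 = 612·8108 − 2515·1973
1 = −2515·58729 + 18217·8108
So 8108·18217 ≡ 1 (mod 58729).

18217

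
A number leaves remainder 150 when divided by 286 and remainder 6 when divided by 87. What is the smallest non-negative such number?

Write x = 150 + 286·k. Then 286·k ≡ 6 − 150 ≡ 30 (mod 87).
Need 286⁻¹ mod 87. Extended Euclid on (87, 25):
87 = 3·25 + 12
25 = 2·12 + 1
12 = 12·1 + 0
Back-substitute:
1 = 25 − 2·12
1 = −2·87 + 7·25
286⁻¹ ≡ 7 (mod 87), so k ≡ 7·30 ≡ 36 (mod 87).
x = 150 + 286·36 = 10446.

10446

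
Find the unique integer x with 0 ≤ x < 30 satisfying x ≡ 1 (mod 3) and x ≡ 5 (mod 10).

Write x = 1 + 3·k. Then 3·k ≡ 5 − 1 ≡ 4 (mod 10).
Need 3⁻¹ mod 10. Extended Euclid on (10, 3):
10 = 3*3 + 1
3 = 3*1 + 0
Back-substitute:
1 = 10 − 3·3
3⁻¹ ≡ 7 (mod 10), so k ≡ 7·4 ≡ 8 (mod 10).
x = 1 + 3·8 = 25.

25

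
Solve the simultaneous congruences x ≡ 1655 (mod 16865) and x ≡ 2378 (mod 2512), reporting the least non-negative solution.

4639530

Write x = 1655 + 16865·k. Then 16865·k ≡ 2378 − 1655 ≡ 723 (mod 2512).
Need 16865⁻¹ mod 2512. Extended Euclid on (2512, 1793):
2512 = 1*1793 + 719
1793 = 2*719 + 355
719 = 2*355 + 9
355 = 39*9 + 4
9 = 2*4 + 1
4 = 4*1 + 0
Back-substitute:
1 = 9 − 2·4
1 = −2·355 + 79·9
1 = 79·719 − 160·355
1 = −160·1793 + 399·719
1 = 399·2512 − 559·1793
16865⁻¹ ≡ 1953 (mod 2512), so k ≡ 1953·723 ≡ 275 (mod 2512).
x = 1655 + 16865·275 = 4639530.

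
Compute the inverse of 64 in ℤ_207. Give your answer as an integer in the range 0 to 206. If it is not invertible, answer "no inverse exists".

55

gcd(207, 64) by repeated division:
207 = 3·64 + 15
64 = 4·15 + 4
15 = 3·4 + 3
4 = 1·3 + 1
3 = 3·1 + 0
gcd = 1, so the inverse exists. Back-substitute:
1 = 4 − 3
1 = −15 + 4·4
1 = 4·64 − 17·15
1 = −17·207 + 55·64
So 64·55 ≡ 1 (mod 207).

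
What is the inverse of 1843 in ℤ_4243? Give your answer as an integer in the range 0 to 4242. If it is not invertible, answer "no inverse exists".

3725

Apply the Euclidean algorithm to 4243 and 1843:
4243 = 2×1843 + 557
1843 = 3×557 + 172
557 = 3×172 + 41
172 = 4×41 + 8
41 = 5×8 + 1
8 = 8×1 + 0
gcd = 1, so the inverse exists. Back-substitute:
1 = 41 − 5·8
1 = −5·172 + 21·41
1 = 21·557 − 68·172
1 = −68·1843 + 225·557
1 = 225·4243 − 518·1843
Thus 1843·(-518) ≡ 1 (mod 4243); reducing, -518 mod 4243 = 3725.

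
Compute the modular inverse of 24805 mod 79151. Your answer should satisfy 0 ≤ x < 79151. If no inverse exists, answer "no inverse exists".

44606

gcd(79151, 24805) by repeated division:
79151 = 3·24805 + 4736
24805 = 5·4736 + 1125
4736 = 4·1125 + 236
1125 = 4·236 + 181
236 = 1·181 + 55
181 = 3·55 + 16
55 = 3·16 + 7
16 = 2·7 + 2
7 = 3·2 + 1
2 = 2·1 + 0
Since gcd(24805, 79151) = 1, back-substitute to write 1 as a combination:
1 = 7 − 3·2
1 = −3·16 + 7·7
1 = 7·55 − 24·16
1 = −24·181 + 79·55
1 = 79·236 − 103·181
1 = −103·1125 + 491·236
1 = 491·4736 − 2067·1125
1 = −2067·24805 + 10826·4736
1 = 10826·79151 − 34545·24805
Hence 24805⁻¹ ≡ -34545 ≡ 44606 (mod 79151).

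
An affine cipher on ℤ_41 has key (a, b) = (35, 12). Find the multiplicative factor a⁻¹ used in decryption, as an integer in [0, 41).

34

gcd(41, 35) by repeated division:
41 = 1×35 + 6
35 = 5×6 + 5
6 = 1×5 + 1
5 = 5×1 + 0
The gcd is 1. Working backward:
1 = 6 − 5
1 = −35 + 6·6
1 = 6·41 − 7·35
So 35·(-7) ≡ 1 (mod 41), and -7 ≡ 34 (mod 41).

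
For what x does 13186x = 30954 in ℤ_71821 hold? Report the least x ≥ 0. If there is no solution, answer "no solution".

40450

First find gcd(13186, 71821):
71821 = 5×13186 + 5891
13186 = 2×5891 + 1404
5891 = 4×1404 + 275
1404 = 5×275 + 29
275 = 9×29 + 14
29 = 2×14 + 1
14 = 14×1 + 0
gcd = 1, so a unique solution mod 71821 exists.
Back-substitute for the Bézout coefficients:
1 = 29 − 2·14
1 = −2·275 + 19·29
1 = 19·1404 − 97·275
1 = −97·5891 + 407·1404
1 = 407·13186 − 911·5891
1 = −911·71821 + 4962·13186
So 13186·(4962) ≡ 1 (mod 71821), giving 13186⁻¹ ≡ 4962.
x ≡ 13186⁻¹·30954 ≡ 4962·30954 ≡ 40450 (mod 71821).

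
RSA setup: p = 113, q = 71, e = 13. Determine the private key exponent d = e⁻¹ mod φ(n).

φ(n) = (p−1)(q−1) = 112·70 = 7840.
Need d with 13·d ≡ 1 (mod 7840). Apply the extended Euclidean algorithm:
7840 = 603·13 + 1
13 = 13·1 + 0
Back-substitute:
1 = 7840 − 603·13
So 13·(-603) ≡ 1 (mod 7840), hence d ≡ -603 ≡ 7237 (mod 7840).

7237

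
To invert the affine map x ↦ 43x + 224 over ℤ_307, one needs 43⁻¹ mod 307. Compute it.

Extended Euclidean algorithm:
307 = 7*43 + 6
43 = 7*6 + 1
6 = 6*1 + 0
Since gcd(43, 307) = 1, back-substitute to write 1 as a combination:
1 = 43 − 7·6
1 = −7·307 + 50·43
So 43·50 ≡ 1 (mod 307).

50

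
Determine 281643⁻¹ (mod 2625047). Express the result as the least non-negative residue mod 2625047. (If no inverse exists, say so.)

2192493

Run Euclid on (2625047, 281643):
2625047 = 9·281643 + 90260
281643 = 3·90260 + 10863
90260 = 8·10863 + 3356
10863 = 3·3356 + 795
3356 = 4·795 + 176
795 = 4·176 + 91
176 = 1·91 + 85
91 = 1·85 + 6
85 = 14·6 + 1
6 = 6·1 + 0
Since gcd(281643, 2625047) = 1, back-substitute to write 1 as a combination:
1 = 85 − 14·6
1 = −14·91 + 15·85
1 = 15·176 − 29·91
1 = −29·795 + 131·176
1 = 131·3356 − 553·795
1 = −553·10863 + 1790·3356
1 = 1790·90260 − 14873·10863
1 = −14873·281643 + 46409·90260
1 = 46409·2625047 − 432554·281643
Thus 281643·(-432554) ≡ 1 (mod 2625047); reducing, -432554 mod 2625047 = 2192493.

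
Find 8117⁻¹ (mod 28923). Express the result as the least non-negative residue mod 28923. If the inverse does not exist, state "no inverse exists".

24248

Extended Euclidean algorithm:
28923 = 3·8117 + 4572
8117 = 1·4572 + 3545
4572 = 1·3545 + 1027
3545 = 3·1027 + 464
1027 = 2·464 + 99
464 = 4·99 + 68
99 = 1·68 + 31
68 = 2·31 + 6
31 = 5·6 + 1
6 = 6·1 + 0
Since gcd(8117, 28923) = 1, back-substitute to write 1 as a combination:
1 = 31 − 5·6
1 = −5·68 + 11·31
1 = 11·99 − 16·68
1 = −16·464 + 75·99
1 = 75·1027 − 166·464
1 = −166·3545 + 573·1027
1 = 573·4572 − 739·3545
1 = −739·8117 + 1312·4572
1 = 1312·28923 − 4675·8117
Thus 8117·(-4675) ≡ 1 (mod 28923); reducing, -4675 mod 28923 = 24248.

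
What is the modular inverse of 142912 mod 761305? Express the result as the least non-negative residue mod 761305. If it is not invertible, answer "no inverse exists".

gcd(761305, 142912) by repeated division:
761305 = 5×142912 + 46745
142912 = 3×46745 + 2677
46745 = 17×2677 + 1236
2677 = 2×1236 + 205
1236 = 6×205 + 6
205 = 34×6 + 1
6 = 6×1 + 0
The gcd is 1. Working backward:
1 = 205 − 34·6
1 = −34·1236 + 205·205
1 = 205·2677 − 444·1236
1 = −444·46745 + 7753·2677
1 = 7753·142912 − 23703·46745
1 = −23703·761305 + 126268·142912
So 142912·126268 ≡ 1 (mod 761305).

126268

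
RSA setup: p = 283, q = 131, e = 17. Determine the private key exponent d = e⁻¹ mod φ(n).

4313

φ(n) = (p−1)(q−1) = 282·130 = 36660.
Need d with 17·d ≡ 1 (mod 36660). Apply the extended Euclidean algorithm:
36660 = 2156×17 + 8
17 = 2×8 + 1
8 = 8×1 + 0
Back-substitute:
1 = 17 − 2·8
1 = −2·36660 + 4313·17
So 17·4313 ≡ 1 (mod 36660), hence d = 4313.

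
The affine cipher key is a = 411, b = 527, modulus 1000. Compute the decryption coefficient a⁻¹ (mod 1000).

Apply the Euclidean algorithm to 1000 and 411:
1000 = 2*411 + 178
411 = 2*178 + 55
178 = 3*55 + 13
55 = 4*13 + 3
13 = 4*3 + 1
3 = 3*1 + 0
gcd = 1, so the inverse exists. Back-substitute:
1 = 13 − 4·3
1 = −4·55 + 17·13
1 = 17·178 − 55·55
1 = −55·411 + 127·178
1 = 127·1000 − 309·411
Hence 411⁻¹ ≡ -309 ≡ 691 (mod 1000).

691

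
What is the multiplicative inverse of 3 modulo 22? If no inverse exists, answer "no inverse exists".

gcd(22, 3) by repeated division:
22 = 7×3 + 1
3 = 3×1 + 0
Since gcd(3, 22) = 1, back-substitute to write 1 as a combination:
1 = 22 − 7·3
Thus 3·(-7) ≡ 1 (mod 22); reducing, -7 mod 22 = 15.

15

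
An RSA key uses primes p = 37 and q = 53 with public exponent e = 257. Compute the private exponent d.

641

φ(n) = (p−1)(q−1) = 36·52 = 1872.
Need d with 257·d ≡ 1 (mod 1872). Apply the extended Euclidean algorithm:
1872 = 7*257 + 73
257 = 3*73 + 38
73 = 1*38 + 35
38 = 1*35 + 3
35 = 11*3 + 2
3 = 1*2 + 1
2 = 2*1 + 0
Back-substitute:
1 = 3 − 2
1 = −35 + 12·3
1 = 12·38 − 13·35
1 = −13·73 + 25·38
1 = 25·257 − 88·73
1 = −88·1872 + 641·257
So 257·641 ≡ 1 (mod 1872), hence d = 641.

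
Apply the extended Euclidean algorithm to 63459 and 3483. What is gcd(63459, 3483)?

9

Repeated division:
63459 = 18*3483 + 765
3483 = 4*765 + 423
765 = 1*423 + 342
423 = 1*342 + 81
342 = 4*81 + 18
81 = 4*18 + 9
18 = 2*9 + 0
gcd(63459, 3483) = 9.
Working backward:
9 = 81 − 4·18
9 = −4·342 + 17·81
9 = 17·423 − 21·342
9 = −21·765 + 38·423
9 = 38·3483 − 173·765
9 = −173·63459 + 3152·3483
So 9 = (-173)·63459 + (3152)·3483.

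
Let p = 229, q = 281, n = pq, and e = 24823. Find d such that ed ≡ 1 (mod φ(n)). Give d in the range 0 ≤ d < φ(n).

φ(n) = (p−1)(q−1) = 228·280 = 63840.
Need d with 24823·d ≡ 1 (mod 63840). Apply the extended Euclidean algorithm:
63840 = 2·24823 + 14194
24823 = 1·14194 + 10629
14194 = 1·10629 + 3565
10629 = 2·3565 + 3499
3565 = 1·3499 + 66
3499 = 53·66 + 1
66 = 66·1 + 0
Back-substitute:
1 = 3499 − 53·66
1 = −53·3565 + 54·3499
1 = 54·10629 − 161·3565
1 = −161·14194 + 215·10629
1 = 215·24823 − 376·14194
1 = −376·63840 + 967·24823
So 24823·967 ≡ 1 (mod 63840), hence d = 967.

967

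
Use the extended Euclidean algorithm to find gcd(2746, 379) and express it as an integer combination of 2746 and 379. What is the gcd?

1

Apply Euclid's algorithm to 2746 and 379:
2746 = 7·379 + 93
379 = 4·93 + 7
93 = 13·7 + 2
7 = 3·2 + 1
2 = 2·1 + 0
gcd(2746, 379) = 1.
Express as a combination:
1 = 7 − 3·2
1 = −3·93 + 40·7
1 = 40·379 − 163·93
1 = −163·2746 + 1181·379
So 1 = (-163)·2746 + (1181)·379.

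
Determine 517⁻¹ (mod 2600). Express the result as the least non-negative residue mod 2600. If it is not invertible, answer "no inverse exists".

Apply the Euclidean algorithm to 2600 and 517:
2600 = 5*517 + 15
517 = 34*15 + 7
15 = 2*7 + 1
7 = 7*1 + 0
The gcd is 1. Working backward:
1 = 15 − 2·7
1 = −2·517 + 69·15
1 = 69·2600 − 347·517
So 517·(-347) ≡ 1 (mod 2600), and -347 ≡ 2253 (mod 2600).

2253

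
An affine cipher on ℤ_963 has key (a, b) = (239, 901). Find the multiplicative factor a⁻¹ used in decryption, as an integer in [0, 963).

137

gcd(963, 239) by repeated division:
963 = 4*239 + 7
239 = 34*7 + 1
7 = 7*1 + 0
gcd = 1, so the inverse exists. Back-substitute:
1 = 239 − 34·7
1 = −34·963 + 137·239
So 239·137 ≡ 1 (mod 963).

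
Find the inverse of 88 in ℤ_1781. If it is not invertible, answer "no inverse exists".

1356

Run Euclid on (1781, 88):
1781 = 20·88 + 21
88 = 4·21 + 4
21 = 5·4 + 1
4 = 4·1 + 0
The gcd is 1. Working backward:
1 = 21 − 5·4
1 = −5·88 + 21·21
1 = 21·1781 − 425·88
Hence 88⁻¹ ≡ -425 ≡ 1356 (mod 1781).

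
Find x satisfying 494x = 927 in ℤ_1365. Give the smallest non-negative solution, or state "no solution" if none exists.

gcd(494, 1365):
1365 = 2*494 + 377
494 = 1*377 + 117
377 = 3*117 + 26
117 = 4*26 + 13
26 = 2*13 + 0
gcd = 13, but 13 ∤ 927, so the congruence has no solution.

no solution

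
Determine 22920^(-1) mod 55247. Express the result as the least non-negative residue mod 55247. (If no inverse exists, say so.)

Run Euclid on (55247, 22920):
55247 = 2*22920 + 9407
22920 = 2*9407 + 4106
9407 = 2*4106 + 1195
4106 = 3*1195 + 521
1195 = 2*521 + 153
521 = 3*153 + 62
153 = 2*62 + 29
62 = 2*29 + 4
29 = 7*4 + 1
4 = 4*1 + 0
Since gcd(22920, 55247) = 1, back-substitute to write 1 as a combination:
1 = 29 − 7·4
1 = −7·62 + 15·29
1 = 15·153 − 37·62
1 = −37·521 + 126·153
1 = 126·1195 − 289·521
1 = −289·4106 + 993·1195
1 = 993·9407 − 2275·4106
1 = −2275·22920 + 5543·9407
1 = 5543·55247 − 13361·22920
Thus 22920·(-13361) ≡ 1 (mod 55247); reducing, -13361 mod 55247 = 41886.

41886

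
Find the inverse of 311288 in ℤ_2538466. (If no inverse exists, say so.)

Compute gcd(311288, 2538466):
2538466 = 8×311288 + 48162
311288 = 6×48162 + 22316
48162 = 2×22316 + 3530
22316 = 6×3530 + 1136
3530 = 3×1136 + 122
1136 = 9×122 + 38
122 = 3×38 + 8
38 = 4×8 + 6
8 = 1×6 + 2
6 = 3×2 + 0
gcd(311288, 2538466) = 2 ≠ 1, so 311288 has no multiplicative inverse modulo 2538466.

no inverse exists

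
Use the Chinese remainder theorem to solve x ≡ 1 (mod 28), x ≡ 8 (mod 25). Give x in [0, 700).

533

Write x = 1 + 28·k. Then 28·k ≡ 8 − 1 ≡ 7 (mod 25).
Need 28⁻¹ mod 25. Extended Euclid on (25, 3):
25 = 8×3 + 1
3 = 3×1 + 0
Back-substitute:
1 = 25 − 8·3
28⁻¹ ≡ 17 (mod 25), so k ≡ 17·7 ≡ 19 (mod 25).
x = 1 + 28·19 = 533.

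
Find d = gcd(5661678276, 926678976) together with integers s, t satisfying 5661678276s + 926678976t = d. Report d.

Euclidean algorithm:
5661678276 = 6·926678976 + 101604420
926678976 = 9·101604420 + 12239196
101604420 = 8·12239196 + 3690852
12239196 = 3·3690852 + 1166640
3690852 = 3·1166640 + 190932
1166640 = 6·190932 + 21048
190932 = 9·21048 + 1500
21048 = 14·1500 + 48
1500 = 31·48 + 12
48 = 4·12 + 0
gcd(5661678276, 926678976) = 12.
Working backward:
12 = 1500 − 31·48
12 = −31·21048 + 435·1500
12 = 435·190932 − 3946·21048
12 = −3946·1166640 + 24111·190932
12 = 24111·3690852 − 76279·1166640
12 = −76279·12239196 + 252948·3690852
12 = 252948·101604420 − 2099863·12239196
12 = −2099863·926678976 + 19151715·101604420
12 = 19151715·5661678276 − 117010153·926678976
So 12 = (19151715)·5661678276 + (-117010153)·926678976.

12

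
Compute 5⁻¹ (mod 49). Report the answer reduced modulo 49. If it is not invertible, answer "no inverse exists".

10

gcd(49, 5) by repeated division:
49 = 9·5 + 4
5 = 1·4 + 1
4 = 4·1 + 0
Since gcd(5, 49) = 1, back-substitute to write 1 as a combination:
1 = 5 − 4
1 = −49 + 10·5
So 5·10 ≡ 1 (mod 49).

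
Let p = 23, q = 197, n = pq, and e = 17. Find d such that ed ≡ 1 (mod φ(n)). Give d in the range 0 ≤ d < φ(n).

φ(n) = (p−1)(q−1) = 22·196 = 4312.
Need d with 17·d ≡ 1 (mod 4312). Apply the extended Euclidean algorithm:
4312 = 253×17 + 11
17 = 1×11 + 6
11 = 1×6 + 5
6 = 1×5 + 1
5 = 5×1 + 0
Back-substitute:
1 = 6 − 5
1 = −11 + 2·6
1 = 2·17 − 3·11
1 = −3·4312 + 761·17
So 17·761 ≡ 1 (mod 4312), hence d = 761.

761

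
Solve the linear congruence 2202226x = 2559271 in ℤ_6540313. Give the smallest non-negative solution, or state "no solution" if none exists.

481437

First find gcd(2202226, 6540313):
6540313 = 2×2202226 + 2135861
2202226 = 1×2135861 + 66365
2135861 = 32×66365 + 12181
66365 = 5×12181 + 5460
12181 = 2×5460 + 1261
5460 = 4×1261 + 416
1261 = 3×416 + 13
416 = 32×13 + 0
gcd = 13 and 13 | 2559271, so solutions exist. Divide through by 13: 169402x ≡ 196867 (mod 503101).
Now find 169402⁻¹ mod 503101:
503101 = 2*169402 + 164297
169402 = 1*164297 + 5105
164297 = 32*5105 + 937
5105 = 5*937 + 420
937 = 2*420 + 97
420 = 4*97 + 32
97 = 3*32 + 1
32 = 32*1 + 0
Back-substitute:
1 = 97 − 3·32
1 = −3·420 + 13·97
1 = 13·937 − 29·420
1 = −29·5105 + 158·937
1 = 158·164297 − 5085·5105
1 = −5085·169402 + 5243·164297
1 = 5243·503101 − 15571·169402
So 169402·(-15571) ≡ 1 (mod 503101), i.e. 169402⁻¹ ≡ 487530.
Then x ≡ 487530·196867 ≡ 481437 (mod 503101); the smallest non-negative solution is x = 481437.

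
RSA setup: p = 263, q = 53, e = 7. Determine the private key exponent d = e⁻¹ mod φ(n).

φ(n) = (p−1)(q−1) = 262·52 = 13624.
Need d with 7·d ≡ 1 (mod 13624). Apply the extended Euclidean algorithm:
13624 = 1946·7 + 2
7 = 3·2 + 1
2 = 2·1 + 0
Back-substitute:
1 = 7 − 3·2
1 = −3·13624 + 5839·7
So 7·5839 ≡ 1 (mod 13624), hence d = 5839.

5839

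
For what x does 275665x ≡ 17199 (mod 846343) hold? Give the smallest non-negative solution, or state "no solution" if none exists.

555142

First find gcd(275665, 846343):
846343 = 3×275665 + 19348
275665 = 14×19348 + 4793
19348 = 4×4793 + 176
4793 = 27×176 + 41
176 = 4×41 + 12
41 = 3×12 + 5
12 = 2×5 + 2
5 = 2×2 + 1
2 = 2×1 + 0
gcd = 1, so a unique solution mod 846343 exists.
Back-substitute for the Bézout coefficients:
1 = 5 − 2·2
1 = −2·12 + 5·5
1 = 5·41 − 17·12
1 = −17·176 + 73·41
1 = 73·4793 − 1988·176
1 = −1988·19348 + 8025·4793
1 = 8025·275665 − 114338·19348
1 = −114338·846343 + 351039·275665
So 275665·(351039) ≡ 1 (mod 846343), giving 275665⁻¹ ≡ 351039.
x ≡ 275665⁻¹·17199 ≡ 351039·17199 ≡ 555142 (mod 846343).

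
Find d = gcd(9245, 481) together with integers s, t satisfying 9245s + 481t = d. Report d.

Repeated division:
9245 = 19·481 + 106
481 = 4·106 + 57
106 = 1·57 + 49
57 = 1·49 + 8
49 = 6·8 + 1
8 = 8·1 + 0
gcd(9245, 481) = 1.
Working backward:
1 = 49 − 6·8
1 = −6·57 + 7·49
1 = 7·106 − 13·57
1 = −13·481 + 59·106
1 = 59·9245 − 1134·481
So 1 = (59)·9245 + (-1134)·481.

1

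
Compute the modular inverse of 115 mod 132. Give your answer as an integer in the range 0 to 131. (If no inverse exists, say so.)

31

Apply the Euclidean algorithm to 132 and 115:
132 = 1×115 + 17
115 = 6×17 + 13
17 = 1×13 + 4
13 = 3×4 + 1
4 = 4×1 + 0
The gcd is 1. Working backward:
1 = 13 − 3·4
1 = −3·17 + 4·13
1 = 4·115 − 27·17
1 = −27·132 + 31·115
So 115·31 ≡ 1 (mod 132).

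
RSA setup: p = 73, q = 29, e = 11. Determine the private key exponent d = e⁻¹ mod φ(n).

φ(n) = (p−1)(q−1) = 72·28 = 2016.
Need d with 11·d ≡ 1 (mod 2016). Apply the extended Euclidean algorithm:
2016 = 183·11 + 3
11 = 3·3 + 2
3 = 1·2 + 1
2 = 2·1 + 0
Back-substitute:
1 = 3 − 2
1 = −11 + 4·3
1 = 4·2016 − 733·11
So 11·(-733) ≡ 1 (mod 2016), hence d ≡ -733 ≡ 1283 (mod 2016).

1283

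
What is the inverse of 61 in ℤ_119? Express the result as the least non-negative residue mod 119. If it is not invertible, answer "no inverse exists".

Extended Euclidean algorithm:
119 = 1×61 + 58
61 = 1×58 + 3
58 = 19×3 + 1
3 = 3×1 + 0
The gcd is 1. Working backward:
1 = 58 − 19·3
1 = −19·61 + 20·58
1 = 20·119 − 39·61
So 61·(-39) ≡ 1 (mod 119), and -39 ≡ 80 (mod 119).

80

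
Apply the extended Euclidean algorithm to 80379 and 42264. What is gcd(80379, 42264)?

Repeated division:
80379 = 1·42264 + 38115
42264 = 1·38115 + 4149
38115 = 9·4149 + 774
4149 = 5·774 + 279
774 = 2·279 + 216
279 = 1·216 + 63
216 = 3·63 + 27
63 = 2·27 + 9
27 = 3·9 + 0
gcd(80379, 42264) = 9.
Working backward:
9 = 63 − 2·27
9 = −2·216 + 7·63
9 = 7·279 − 9·216
9 = −9·774 + 25·279
9 = 25·4149 − 134·774
9 = −134·38115 + 1231·4149
9 = 1231·42264 − 1365·38115
9 = −1365·80379 + 2596·42264
So 9 = (-1365)·80379 + (2596)·42264.

9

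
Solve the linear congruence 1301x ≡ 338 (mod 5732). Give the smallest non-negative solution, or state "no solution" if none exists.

106

First find gcd(1301, 5732):
5732 = 4·1301 + 528
1301 = 2·528 + 245
528 = 2·245 + 38
245 = 6·38 + 17
38 = 2·17 + 4
17 = 4·4 + 1
4 = 4·1 + 0
gcd = 1, so a unique solution mod 5732 exists.
Back-substitute for the Bézout coefficients:
1 = 17 − 4·4
1 = −4·38 + 9·17
1 = 9·245 − 58·38
1 = −58·528 + 125·245
1 = 125·1301 − 308·528
1 = −308·5732 + 1357·1301
So 1301·(1357) ≡ 1 (mod 5732), giving 1301⁻¹ ≡ 1357.
x ≡ 1301⁻¹·338 ≡ 1357·338 ≡ 106 (mod 5732).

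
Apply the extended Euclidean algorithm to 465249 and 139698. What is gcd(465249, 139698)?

3

Repeated division:
465249 = 3*139698 + 46155
139698 = 3*46155 + 1233
46155 = 37*1233 + 534
1233 = 2*534 + 165
534 = 3*165 + 39
165 = 4*39 + 9
39 = 4*9 + 3
9 = 3*3 + 0
gcd(465249, 139698) = 3.
Back-substituting:
3 = 39 − 4·9
3 = −4·165 + 17·39
3 = 17·534 − 55·165
3 = −55·1233 + 127·534
3 = 127·46155 − 4754·1233
3 = −4754·139698 + 14389·46155
3 = 14389·465249 − 47921·139698
So 3 = (14389)·465249 + (-47921)·139698.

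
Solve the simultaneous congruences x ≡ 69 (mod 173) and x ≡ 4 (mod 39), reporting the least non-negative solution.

4567

Write x = 69 + 173·k. Then 173·k ≡ 4 − 69 ≡ 13 (mod 39).
Need 173⁻¹ mod 39. Extended Euclid on (39, 17):
39 = 2·17 + 5
17 = 3·5 + 2
5 = 2·2 + 1
2 = 2·1 + 0
Back-substitute:
1 = 5 − 2·2
1 = −2·17 + 7·5
1 = 7·39 − 16·17
173⁻¹ ≡ 23 (mod 39), so k ≡ 23·13 ≡ 26 (mod 39).
x = 69 + 173·26 = 4567.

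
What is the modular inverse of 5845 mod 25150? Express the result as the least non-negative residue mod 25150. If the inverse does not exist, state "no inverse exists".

no inverse exists

Euclidean algorithm on 25150, 5845:
25150 = 4*5845 + 1770
5845 = 3*1770 + 535
1770 = 3*535 + 165
535 = 3*165 + 40
165 = 4*40 + 5
40 = 8*5 + 0
gcd(5845, 25150) = 5 ≠ 1, so 5845 has no multiplicative inverse modulo 25150.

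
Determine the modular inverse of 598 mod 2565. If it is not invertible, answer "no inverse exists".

682

Run Euclid on (2565, 598):
2565 = 4×598 + 173
598 = 3×173 + 79
173 = 2×79 + 15
79 = 5×15 + 4
15 = 3×4 + 3
4 = 1×3 + 1
3 = 3×1 + 0
gcd = 1, so the inverse exists. Back-substitute:
1 = 4 − 3
1 = −15 + 4·4
1 = 4·79 − 21·15
1 = −21·173 + 46·79
1 = 46·598 − 159·173
1 = −159·2565 + 682·598
So 598·682 ≡ 1 (mod 2565).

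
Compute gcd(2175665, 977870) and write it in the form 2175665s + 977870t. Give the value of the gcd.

5

Euclidean algorithm:
2175665 = 2·977870 + 219925
977870 = 4·219925 + 98170
219925 = 2·98170 + 23585
98170 = 4·23585 + 3830
23585 = 6·3830 + 605
3830 = 6·605 + 200
605 = 3·200 + 5
200 = 40·5 + 0
gcd(2175665, 977870) = 5.
Working backward:
5 = 605 − 3·200
5 = −3·3830 + 19·605
5 = 19·23585 − 117·3830
5 = −117·98170 + 487·23585
5 = 487·219925 − 1091·98170
5 = −1091·977870 + 4851·219925
5 = 4851·2175665 − 10793·977870
So 5 = (4851)·2175665 + (-10793)·977870.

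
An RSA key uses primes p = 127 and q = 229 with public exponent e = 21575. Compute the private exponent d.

743

φ(n) = (p−1)(q−1) = 126·228 = 28728.
Need d with 21575·d ≡ 1 (mod 28728). Apply the extended Euclidean algorithm:
28728 = 1*21575 + 7153
21575 = 3*7153 + 116
7153 = 61*116 + 77
116 = 1*77 + 39
77 = 1*39 + 38
39 = 1*38 + 1
38 = 38*1 + 0
Back-substitute:
1 = 39 − 38
1 = −77 + 2·39
1 = 2·116 − 3·77
1 = −3·7153 + 185·116
1 = 185·21575 − 558·7153
1 = −558·28728 + 743·21575
So 21575·743 ≡ 1 (mod 28728), hence d = 743.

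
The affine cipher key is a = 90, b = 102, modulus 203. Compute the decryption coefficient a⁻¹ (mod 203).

97

Extended Euclidean algorithm:
203 = 2*90 + 23
90 = 3*23 + 21
23 = 1*21 + 2
21 = 10*2 + 1
2 = 2*1 + 0
Since gcd(90, 203) = 1, back-substitute to write 1 as a combination:
1 = 21 − 10·2
1 = −10·23 + 11·21
1 = 11·90 − 43·23
1 = −43·203 + 97·90
So 90·97 ≡ 1 (mod 203).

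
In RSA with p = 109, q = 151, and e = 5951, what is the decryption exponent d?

16151

φ(n) = (p−1)(q−1) = 108·150 = 16200.
Need d with 5951·d ≡ 1 (mod 16200). Apply the extended Euclidean algorithm:
16200 = 2·5951 + 4298
5951 = 1·4298 + 1653
4298 = 2·1653 + 992
1653 = 1·992 + 661
992 = 1·661 + 331
661 = 1·331 + 330
331 = 1·330 + 1
330 = 330·1 + 0
Back-substitute:
1 = 331 − 330
1 = −661 + 2·331
1 = 2·992 − 3·661
1 = −3·1653 + 5·992
1 = 5·4298 − 13·1653
1 = −13·5951 + 18·4298
1 = 18·16200 − 49·5951
So 5951·(-49) ≡ 1 (mod 16200), hence d ≡ -49 ≡ 16151 (mod 16200).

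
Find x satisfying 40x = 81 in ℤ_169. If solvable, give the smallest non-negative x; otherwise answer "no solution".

First find gcd(40, 169):
169 = 4×40 + 9
40 = 4×9 + 4
9 = 2×4 + 1
4 = 4×1 + 0
gcd = 1, so a unique solution mod 169 exists.
Back-substitute for the Bézout coefficients:
1 = 9 − 2·4
1 = −2·40 + 9·9
1 = 9·169 − 38·40
So 40·(-38) ≡ 1 (mod 169), giving 40⁻¹ ≡ 131.
x ≡ 40⁻¹·81 ≡ 131·81 ≡ 133 (mod 169).

133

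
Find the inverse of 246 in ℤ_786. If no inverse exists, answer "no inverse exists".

no inverse exists

Compute gcd(246, 786):
786 = 3×246 + 48
246 = 5×48 + 6
48 = 8×6 + 0
The gcd is 6, not 1, hence no inverse exists.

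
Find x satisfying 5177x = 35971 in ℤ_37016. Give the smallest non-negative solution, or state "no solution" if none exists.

12491

First find gcd(5177, 37016):
37016 = 7×5177 + 777
5177 = 6×777 + 515
777 = 1×515 + 262
515 = 1×262 + 253
262 = 1×253 + 9
253 = 28×9 + 1
9 = 9×1 + 0
gcd = 1, so a unique solution mod 37016 exists.
Back-substitute for the Bézout coefficients:
1 = 253 − 28·9
1 = −28·262 + 29·253
1 = 29·515 − 57·262
1 = −57·777 + 86·515
1 = 86·5177 − 573·777
1 = −573·37016 + 4097·5177
So 5177·(4097) ≡ 1 (mod 37016), giving 5177⁻¹ ≡ 4097.
x ≡ 5177⁻¹·35971 ≡ 4097·35971 ≡ 12491 (mod 37016).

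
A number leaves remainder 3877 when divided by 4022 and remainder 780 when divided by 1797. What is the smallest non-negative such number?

1950525

Write x = 3877 + 4022·k. Then 4022·k ≡ 780 − 3877 ≡ 497 (mod 1797).
Need 4022⁻¹ mod 1797. Extended Euclid on (1797, 428):
1797 = 4·428 + 85
428 = 5·85 + 3
85 = 28·3 + 1
3 = 3·1 + 0
Back-substitute:
1 = 85 − 28·3
1 = −28·428 + 141·85
1 = 141·1797 − 592·428
4022⁻¹ ≡ 1205 (mod 1797), so k ≡ 1205·497 ≡ 484 (mod 1797).
x = 3877 + 4022·484 = 1950525.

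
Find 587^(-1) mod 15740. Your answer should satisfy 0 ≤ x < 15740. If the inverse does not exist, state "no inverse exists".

13863

Run Euclid on (15740, 587):
15740 = 26*587 + 478
587 = 1*478 + 109
478 = 4*109 + 42
109 = 2*42 + 25
42 = 1*25 + 17
25 = 1*17 + 8
17 = 2*8 + 1
8 = 8*1 + 0
Since gcd(587, 15740) = 1, back-substitute to write 1 as a combination:
1 = 17 − 2·8
1 = −2·25 + 3·17
1 = 3·42 − 5·25
1 = −5·109 + 13·42
1 = 13·478 − 57·109
1 = −57·587 + 70·478
1 = 70·15740 − 1877·587
Thus 587·(-1877) ≡ 1 (mod 15740); reducing, -1877 mod 15740 = 13863.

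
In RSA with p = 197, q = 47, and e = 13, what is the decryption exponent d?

7629

φ(n) = (p−1)(q−1) = 196·46 = 9016.
Need d with 13·d ≡ 1 (mod 9016). Apply the extended Euclidean algorithm:
9016 = 693×13 + 7
13 = 1×7 + 6
7 = 1×6 + 1
6 = 6×1 + 0
Back-substitute:
1 = 7 − 6
1 = −13 + 2·7
1 = 2·9016 − 1387·13
So 13·(-1387) ≡ 1 (mod 9016), hence d ≡ -1387 ≡ 7629 (mod 9016).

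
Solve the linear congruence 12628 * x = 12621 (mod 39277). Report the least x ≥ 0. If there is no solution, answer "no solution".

4315

First find gcd(12628, 39277):
39277 = 3*12628 + 1393
12628 = 9*1393 + 91
1393 = 15*91 + 28
91 = 3*28 + 7
28 = 4*7 + 0
gcd = 7 and 7 | 12621, so solutions exist. Divide through by 7: 1804x ≡ 1803 (mod 5611).
Now find 1804⁻¹ mod 5611:
5611 = 3·1804 + 199
1804 = 9·199 + 13
199 = 15·13 + 4
13 = 3·4 + 1
4 = 4·1 + 0
Back-substitute:
1 = 13 − 3·4
1 = −3·199 + 46·13
1 = 46·1804 − 417·199
1 = −417·5611 + 1297·1804
So 1804⁻¹ ≡ 1297 (mod 5611).
Then x ≡ 1297·1803 ≡ 4315 (mod 5611); the smallest non-negative solution is x = 4315.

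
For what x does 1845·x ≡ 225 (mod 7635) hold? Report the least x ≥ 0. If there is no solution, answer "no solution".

236

First find gcd(1845, 7635):
7635 = 4×1845 + 255
1845 = 7×255 + 60
255 = 4×60 + 15
60 = 4×15 + 0
gcd = 15 and 15 | 225, so solutions exist. Divide through by 15: 123x ≡ 15 (mod 509).
Now find 123⁻¹ mod 509:
509 = 4*123 + 17
123 = 7*17 + 4
17 = 4*4 + 1
4 = 4*1 + 0
Back-substitute:
1 = 17 − 4·4
1 = −4·123 + 29·17
1 = 29·509 − 120·123
So 123·(-120) ≡ 1 (mod 509), i.e. 123⁻¹ ≡ 389.
Then x ≡ 389·15 ≡ 236 (mod 509); the smallest non-negative solution is x = 236.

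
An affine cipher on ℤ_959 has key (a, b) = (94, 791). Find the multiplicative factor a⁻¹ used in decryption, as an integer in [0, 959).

gcd(959, 94) by repeated division:
959 = 10×94 + 19
94 = 4×19 + 18
19 = 1×18 + 1
18 = 18×1 + 0
Since gcd(94, 959) = 1, back-substitute to write 1 as a combination:
1 = 19 − 18
1 = −94 + 5·19
1 = 5·959 − 51·94
Hence 94⁻¹ ≡ -51 ≡ 908 (mod 959).

908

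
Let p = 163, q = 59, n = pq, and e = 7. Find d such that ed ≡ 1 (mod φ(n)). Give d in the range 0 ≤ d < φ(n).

φ(n) = (p−1)(q−1) = 162·58 = 9396.
Need d with 7·d ≡ 1 (mod 9396). Apply the extended Euclidean algorithm:
9396 = 1342*7 + 2
7 = 3*2 + 1
2 = 2*1 + 0
Back-substitute:
1 = 7 − 3·2
1 = −3·9396 + 4027·7
So 7·4027 ≡ 1 (mod 9396), hence d = 4027.

4027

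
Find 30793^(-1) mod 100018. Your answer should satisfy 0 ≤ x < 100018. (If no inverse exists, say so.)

23633

gcd(100018, 30793) by repeated division:
100018 = 3·30793 + 7639
30793 = 4·7639 + 237
7639 = 32·237 + 55
237 = 4·55 + 17
55 = 3·17 + 4
17 = 4·4 + 1
4 = 4·1 + 0
Since gcd(30793, 100018) = 1, back-substitute to write 1 as a combination:
1 = 17 − 4·4
1 = −4·55 + 13·17
1 = 13·237 − 56·55
1 = −56·7639 + 1805·237
1 = 1805·30793 − 7276·7639
1 = −7276·100018 + 23633·30793
So 30793·23633 ≡ 1 (mod 100018).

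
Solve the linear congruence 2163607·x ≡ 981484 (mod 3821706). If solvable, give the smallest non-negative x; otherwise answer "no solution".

1112734

First find gcd(2163607, 3821706):
3821706 = 1×2163607 + 1658099
2163607 = 1×1658099 + 505508
1658099 = 3×505508 + 141575
505508 = 3×141575 + 80783
141575 = 1×80783 + 60792
80783 = 1×60792 + 19991
60792 = 3×19991 + 819
19991 = 24×819 + 335
819 = 2×335 + 149
335 = 2×149 + 37
149 = 4×37 + 1
37 = 37×1 + 0
gcd = 1, so a unique solution mod 3821706 exists.
Back-substitute for the Bézout coefficients:
1 = 149 − 4·37
1 = −4·335 + 9·149
1 = 9·819 − 22·335
1 = −22·19991 + 537·819
1 = 537·60792 − 1633·19991
1 = −1633·80783 + 2170·60792
1 = 2170·141575 − 3803·80783
1 = −3803·505508 + 13579·141575
1 = 13579·1658099 − 44540·505508
1 = −44540·2163607 + 58119·1658099
1 = 58119·3821706 − 102659·2163607
So 2163607·(-102659) ≡ 1 (mod 3821706), giving 2163607⁻¹ ≡ 3719047.
x ≡ 2163607⁻¹·981484 ≡ 3719047·981484 ≡ 1112734 (mod 3821706).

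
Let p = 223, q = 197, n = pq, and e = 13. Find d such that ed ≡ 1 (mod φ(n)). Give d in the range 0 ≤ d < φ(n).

φ(n) = (p−1)(q−1) = 222·196 = 43512.
Need d with 13·d ≡ 1 (mod 43512). Apply the extended Euclidean algorithm:
43512 = 3347×13 + 1
13 = 13×1 + 0
Back-substitute:
1 = 43512 − 3347·13
So 13·(-3347) ≡ 1 (mod 43512), hence d ≡ -3347 ≡ 40165 (mod 43512).

40165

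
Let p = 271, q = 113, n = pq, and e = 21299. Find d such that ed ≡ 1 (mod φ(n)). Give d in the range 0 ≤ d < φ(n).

φ(n) = (p−1)(q−1) = 270·112 = 30240.
Need d with 21299·d ≡ 1 (mod 30240). Apply the extended Euclidean algorithm:
30240 = 1×21299 + 8941
21299 = 2×8941 + 3417
8941 = 2×3417 + 2107
3417 = 1×2107 + 1310
2107 = 1×1310 + 797
1310 = 1×797 + 513
797 = 1×513 + 284
513 = 1×284 + 229
284 = 1×229 + 55
229 = 4×55 + 9
55 = 6×9 + 1
9 = 9×1 + 0
Back-substitute:
1 = 55 − 6·9
1 = −6·229 + 25·55
1 = 25·284 − 31·229
1 = −31·513 + 56·284
1 = 56·797 − 87·513
1 = −87·1310 + 143·797
1 = 143·2107 − 230·1310
1 = −230·3417 + 373·2107
1 = 373·8941 − 976·3417
1 = −976·21299 + 2325·8941
1 = 2325·30240 − 3301·21299
So 21299·(-3301) ≡ 1 (mod 30240), hence d ≡ -3301 ≡ 26939 (mod 30240).

26939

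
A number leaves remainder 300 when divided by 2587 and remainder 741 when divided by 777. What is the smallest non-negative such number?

1630110

Write x = 300 + 2587·k. Then 2587·k ≡ 741 − 300 ≡ 441 (mod 777).
Need 2587⁻¹ mod 777. Extended Euclid on (777, 256):
777 = 3·256 + 9
256 = 28·9 + 4
9 = 2·4 + 1
4 = 4·1 + 0
Back-substitute:
1 = 9 − 2·4
1 = −2·256 + 57·9
1 = 57·777 − 173·256
2587⁻¹ ≡ 604 (mod 777), so k ≡ 604·441 ≡ 630 (mod 777).
x = 300 + 2587·630 = 1630110.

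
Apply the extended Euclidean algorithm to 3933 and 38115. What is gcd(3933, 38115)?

Repeated division:
38115 = 9·3933 + 2718
3933 = 1·2718 + 1215
2718 = 2·1215 + 288
1215 = 4·288 + 63
288 = 4·63 + 36
63 = 1·36 + 27
36 = 1·27 + 9
27 = 3·9 + 0
gcd(3933, 38115) = 9.
Express as a combination:
9 = 36 − 27
9 = −63 + 2·36
9 = 2·288 − 9·63
9 = −9·1215 + 38·288
9 = 38·2718 − 85·1215
9 = −85·3933 + 123·2718
9 = 123·38115 − 1192·3933
So 9 = (123)·38115 + (-1192)·3933.

9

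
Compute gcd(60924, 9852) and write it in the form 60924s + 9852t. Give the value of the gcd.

12

Repeated division:
60924 = 6·9852 + 1812
9852 = 5·1812 + 792
1812 = 2·792 + 228
792 = 3·228 + 108
228 = 2·108 + 12
108 = 9·12 + 0
gcd(60924, 9852) = 12.
Back-substituting:
12 = 228 − 2·108
12 = −2·792 + 7·228
12 = 7·1812 − 16·792
12 = −16·9852 + 87·1812
12 = 87·60924 − 538·9852
So 12 = (87)·60924 + (-538)·9852.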